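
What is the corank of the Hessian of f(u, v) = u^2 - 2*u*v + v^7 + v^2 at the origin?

1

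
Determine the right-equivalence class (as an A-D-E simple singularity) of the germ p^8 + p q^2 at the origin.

D9

The Hessian of f at 0 has rank 0. Corank 2; j^3 = p*q^2 has shape L^2 M (L != M), so D-series; mu = 9 gives D_9.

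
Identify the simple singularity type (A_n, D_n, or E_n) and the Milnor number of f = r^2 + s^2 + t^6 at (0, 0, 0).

Type A_{5}, Milnor number mu = 5.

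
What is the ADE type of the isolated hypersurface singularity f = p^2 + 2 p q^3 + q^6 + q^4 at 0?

The Hessian of f at 0 is [[2, 0], [0, 0]] with rank 1, so corank 1. A Groebner basis of the Jacobian ideal J(f) in C{p,q} is {q^3, p}; counting standard monomials gives mu = 3. Corank 1: A-series; mu = 3 gives A_3.

A_{3}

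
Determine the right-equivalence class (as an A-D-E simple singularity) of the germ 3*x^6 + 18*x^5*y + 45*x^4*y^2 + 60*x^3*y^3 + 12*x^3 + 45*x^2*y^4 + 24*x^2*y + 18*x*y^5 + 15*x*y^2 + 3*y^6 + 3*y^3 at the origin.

D_{7}

The Hessian of f at 0 has rank 0. Corank 2; j^3 = 3*(x + y)*(2*x + y)^2 has shape L^2 M (L != M), so D-series; mu = 7 gives D_7.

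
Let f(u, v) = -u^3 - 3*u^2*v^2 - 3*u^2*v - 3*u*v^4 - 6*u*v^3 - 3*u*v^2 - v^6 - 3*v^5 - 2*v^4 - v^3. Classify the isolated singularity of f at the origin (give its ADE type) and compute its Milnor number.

The Hessian of f at 0 is [[0, 0], [0, 0]] with rank 0, so corank 2. A Groebner basis of the Jacobian ideal J(f) in C{u,v} is {u^3 + 3*u^2/2 + 3*u*v + 3*v^2/2, u^2*v - u^2 - 2*u*v - v^2, u^2/2 + u*v^2 + u*v + v^2/2, v^3}; counting standard monomials gives mu = 6. Corank 2; j^3 = -(u + v)^3 is a perfect cube, so E-series; the 4-jet and mu = 6 give E_6.

Type E_{6}, Milnor number mu = 6.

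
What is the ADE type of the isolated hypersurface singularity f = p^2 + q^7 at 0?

The Hessian of f at 0 is [[2, 0], [0, 0]] with rank 1, so corank 1. A Groebner basis of the Jacobian ideal J(f) in C{p,q} is {q^6, p}; counting standard monomials gives mu = 6. Corank 1: A-series; mu = 6 gives A_6.

A_6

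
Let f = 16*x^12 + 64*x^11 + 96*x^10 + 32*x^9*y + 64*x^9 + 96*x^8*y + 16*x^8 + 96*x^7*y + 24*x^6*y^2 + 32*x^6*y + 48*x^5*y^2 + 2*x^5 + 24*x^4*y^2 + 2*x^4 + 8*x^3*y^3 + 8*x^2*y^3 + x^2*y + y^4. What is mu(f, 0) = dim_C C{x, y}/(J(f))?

5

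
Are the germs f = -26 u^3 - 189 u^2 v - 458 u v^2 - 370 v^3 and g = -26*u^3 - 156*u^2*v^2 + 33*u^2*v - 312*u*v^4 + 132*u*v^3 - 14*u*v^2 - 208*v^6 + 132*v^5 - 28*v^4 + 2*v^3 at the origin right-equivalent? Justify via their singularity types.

The Hessian of f at 0 is [[0, 0], [0, 0]] with rank 0, so corank 2. A Groebner basis of the Jacobian ideal J(f) in C{u,v} is {v^3, u^2 - 26*v^2/3, u*v + 3*v^2}; counting standard monomials gives mu = 4. Corank 2; j^3 = -(2*u + 5*v)*(13*u^2 + 62*u*v + 74*v^2) splits into three distinct lines over C (the quadratic factor has nonzero discriminant), so D_4. The Hessian of g at 0 is [[0, 0], [0, 0]] with rank 0, so corank 2. A Groebner basis of the Jacobian ideal J(g) in C{u,v} is {v^3, u^2 - 2*v^2/3, u*v - v^2}; counting standard monomials gives mu = 4. Corank 2; j^3 = -(2*u - v)*(13*u^2 - 10*u*v + 2*v^2) splits into three distinct lines over C (the quadratic factor has nonzero discriminant), so D_4. Both have type D_4, hence right-equivalent.

Yes.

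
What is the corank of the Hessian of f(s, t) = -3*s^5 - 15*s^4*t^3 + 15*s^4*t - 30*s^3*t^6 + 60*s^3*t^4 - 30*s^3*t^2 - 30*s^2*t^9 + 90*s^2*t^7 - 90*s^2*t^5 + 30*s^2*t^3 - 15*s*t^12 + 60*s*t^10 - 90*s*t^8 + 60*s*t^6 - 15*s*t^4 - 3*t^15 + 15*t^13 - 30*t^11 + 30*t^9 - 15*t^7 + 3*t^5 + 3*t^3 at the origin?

Hessian at 0 has rank 0.

2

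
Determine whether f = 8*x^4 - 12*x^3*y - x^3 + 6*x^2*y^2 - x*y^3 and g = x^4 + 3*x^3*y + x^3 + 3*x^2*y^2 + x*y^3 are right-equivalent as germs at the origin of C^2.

Yes.

The Hessian of f at 0 has rank 0. Corank 2; j^3 = -x^3 is a perfect cube, so E-series; the 4-jet and mu = 7 give E_7. The Hessian of g at 0 has rank 0. Corank 2; j^3 = x^3 is a perfect cube, so E-series; the 4-jet and mu = 7 give E_7. Both have type E_7, hence right-equivalent.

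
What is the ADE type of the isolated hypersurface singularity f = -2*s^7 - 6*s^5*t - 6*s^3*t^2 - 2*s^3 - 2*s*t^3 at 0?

The Hessian of f at 0 has rank 0. Corank 2; j^3 = -2*s^3 is a perfect cube, so E-series; the 4-jet and mu = 7 give E_7.

E_7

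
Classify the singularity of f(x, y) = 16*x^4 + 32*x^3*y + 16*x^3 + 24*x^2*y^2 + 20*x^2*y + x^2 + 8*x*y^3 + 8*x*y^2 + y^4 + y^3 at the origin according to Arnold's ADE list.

A2

The Hessian of f at 0 has rank 1. Corank 1: A-series; mu = 2 gives A_2.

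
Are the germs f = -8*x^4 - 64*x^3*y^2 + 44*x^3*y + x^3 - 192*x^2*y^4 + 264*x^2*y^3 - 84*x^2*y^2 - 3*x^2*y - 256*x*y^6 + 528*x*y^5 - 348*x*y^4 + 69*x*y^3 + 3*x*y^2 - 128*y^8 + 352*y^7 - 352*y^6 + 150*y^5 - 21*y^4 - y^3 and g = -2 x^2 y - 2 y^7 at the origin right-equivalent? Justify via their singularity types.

No.

The Hessian of f at 0 is [[0, 0], [0, 0]] with rank 0, so corank 2. A Groebner basis of the Jacobian ideal J(f) in C{x,y} is {-x^2/8 + x*y/4 + y^4 - y^3/24 - y^2/8, x^3 + 11*x^2/8 - 11*x*y/4 - 13*y^3/24 + 11*y^2/8, x^2*y + 7*x^2/8 - 7*x*y/4 - 17*y^3/24 + 7*y^2/8, 5*x^2/12 + x*y^2 - 5*x*y/6 - 31*y^3/36 + 5*y^2/12}; counting standard monomials gives mu = 7. Corank 2; j^3 = (x - y)^3 is a perfect cube, so E-series; the 4-jet and mu = 7 give E_7. The Hessian of g at 0 is [[0, 0], [0, 0]] with rank 0, so corank 2. A Groebner basis of the Jacobian ideal J(g) in C{x,y} is {x^2/7 + y^6, x^3, x*y}; counting standard monomials gives mu = 8. Corank 2; j^3 = -2*x^2*y has shape L^2 M (L != M), so D-series; mu = 8 gives D_8. f is E_7 but g is D_8, hence not right-equivalent.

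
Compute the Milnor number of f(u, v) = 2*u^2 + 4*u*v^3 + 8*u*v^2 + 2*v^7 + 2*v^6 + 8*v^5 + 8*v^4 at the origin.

The Hessian of f at 0 has rank 1. Corank 1: A-series; mu = 6 gives A_6.

6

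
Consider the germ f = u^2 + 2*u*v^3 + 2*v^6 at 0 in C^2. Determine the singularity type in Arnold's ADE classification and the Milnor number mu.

The Hessian of f at 0 is [[2, 0], [0, 0]] with rank 1, so corank 1. A Groebner basis of the Jacobian ideal J(f) in C{u,v} is {u*v^2, u + v^3, u^2}; counting standard monomials gives mu = 5. Corank 1: A-series; mu = 5 gives A_5.

Type A_{5}, Milnor number mu = 5.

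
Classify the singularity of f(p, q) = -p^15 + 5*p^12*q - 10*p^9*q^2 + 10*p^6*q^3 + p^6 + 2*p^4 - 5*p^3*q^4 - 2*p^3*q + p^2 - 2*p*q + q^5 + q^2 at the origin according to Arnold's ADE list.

The Hessian of f at 0 is [[2, -2], [-2, 2]] with rank 1, so corank 1. A Groebner basis of the Jacobian ideal J(f) in C{p,q} is {p + q^3 - q, p^2 - q^2, p*q - q^2}; counting standard monomials gives mu = 4. Corank 1: A-series; mu = 4 gives A_4.

A4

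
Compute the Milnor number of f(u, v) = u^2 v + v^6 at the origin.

7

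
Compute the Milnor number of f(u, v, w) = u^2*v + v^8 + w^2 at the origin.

The Hessian of f at 0 is [[0, 0, 0], [0, 0, 0], [0, 0, 2]] with rank 1, so corank 2. A Groebner basis of the Jacobian ideal J(f) in C{u,v,w} is {u^2/8 + v^7, u^3, u*v, w}; counting standard monomials gives mu = 9. Corank 2; j^3 = u^2*v has shape L^2 M (L != M), so D-series; mu = 9 gives D_9.

9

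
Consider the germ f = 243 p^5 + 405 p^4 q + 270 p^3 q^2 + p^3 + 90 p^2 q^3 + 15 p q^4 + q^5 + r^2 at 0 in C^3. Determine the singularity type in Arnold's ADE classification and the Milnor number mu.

Type E_{8}, Milnor number mu = 8.

The Hessian of f at 0 has rank 1. Corank 2; j^3 = p^3 is a perfect cube, so E-series; the 5-jet and mu = 8 give E_8.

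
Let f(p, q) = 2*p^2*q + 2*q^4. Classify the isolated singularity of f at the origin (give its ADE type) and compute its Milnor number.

The Hessian of f at 0 has rank 0. Corank 2; j^3 = 2*p^2*q has shape L^2 M (L != M), so D-series; mu = 5 gives D_5.

Type D_{5}, Milnor number mu = 5.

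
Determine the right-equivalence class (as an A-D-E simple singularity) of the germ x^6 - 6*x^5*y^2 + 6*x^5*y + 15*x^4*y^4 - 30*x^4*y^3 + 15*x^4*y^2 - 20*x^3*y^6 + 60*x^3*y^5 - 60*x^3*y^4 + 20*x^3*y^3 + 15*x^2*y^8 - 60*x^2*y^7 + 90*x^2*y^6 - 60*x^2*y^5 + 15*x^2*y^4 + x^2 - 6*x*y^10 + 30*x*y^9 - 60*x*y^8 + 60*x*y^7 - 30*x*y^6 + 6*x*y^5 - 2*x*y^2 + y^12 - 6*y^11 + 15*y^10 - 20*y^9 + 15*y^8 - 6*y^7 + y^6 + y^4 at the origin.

A5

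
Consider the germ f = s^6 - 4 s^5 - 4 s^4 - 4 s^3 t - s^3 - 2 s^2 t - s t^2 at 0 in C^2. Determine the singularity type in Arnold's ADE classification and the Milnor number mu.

Type D_{7}, Milnor number mu = 7.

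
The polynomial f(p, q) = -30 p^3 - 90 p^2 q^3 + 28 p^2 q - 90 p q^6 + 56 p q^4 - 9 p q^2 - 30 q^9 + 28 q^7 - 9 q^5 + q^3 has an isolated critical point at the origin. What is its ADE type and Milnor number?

The Hessian of f at 0 is [[0, 0], [0, 0]] with rank 0, so corank 2. A Groebner basis of the Jacobian ideal J(f) in C{p,q} is {q^3, p^2 - 3*q^2/26, p*q - 9*q^2/26}; counting standard monomials gives mu = 4. Corank 2; j^3 = -(3*p - q)*(10*p^2 - 6*p*q + q^2) splits into three distinct lines over C (the quadratic factor has nonzero discriminant), so D_4.

Type D_4, Milnor number mu = 4.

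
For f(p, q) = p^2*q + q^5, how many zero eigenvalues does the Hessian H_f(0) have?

Hessian at 0 has rank 0.

2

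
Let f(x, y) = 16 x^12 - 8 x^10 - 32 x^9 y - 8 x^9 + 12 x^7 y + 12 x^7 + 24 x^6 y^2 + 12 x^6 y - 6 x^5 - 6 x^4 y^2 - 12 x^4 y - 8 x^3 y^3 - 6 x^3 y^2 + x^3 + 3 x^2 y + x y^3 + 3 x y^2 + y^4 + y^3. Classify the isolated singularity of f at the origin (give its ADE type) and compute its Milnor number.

Type E_7, Milnor number mu = 7.

The Hessian of f at 0 is [[0, 0], [0, 0]] with rank 0, so corank 2. A Groebner basis of the Jacobian ideal J(f) in C{x,y} is {x^3 + 3*x^2*y + 6*x^2 + 12*x*y + 6*y^2, -3*x^2 + x*y^2 - 6*x*y - 3*y^2, 3*x^2 + 6*x*y + y^3 + 3*y^2}; counting standard monomials gives mu = 7. Corank 2; j^3 = (x + y)^3 is a perfect cube, so E-series; the 4-jet and mu = 7 give E_7.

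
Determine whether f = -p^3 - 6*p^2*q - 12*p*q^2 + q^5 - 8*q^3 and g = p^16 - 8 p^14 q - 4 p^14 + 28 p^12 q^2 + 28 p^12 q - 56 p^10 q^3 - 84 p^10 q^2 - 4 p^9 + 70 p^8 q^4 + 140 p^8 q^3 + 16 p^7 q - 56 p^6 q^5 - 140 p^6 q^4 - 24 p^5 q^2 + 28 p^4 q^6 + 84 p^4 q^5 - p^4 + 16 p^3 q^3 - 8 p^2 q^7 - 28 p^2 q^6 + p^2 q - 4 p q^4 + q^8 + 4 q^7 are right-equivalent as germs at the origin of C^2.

No.

The Hessian of f at 0 has rank 0. Corank 2; j^3 = -(p + 2*q)^3 is a perfect cube, so E-series; the 5-jet and mu = 8 give E_8. The Hessian of g at 0 has rank 0. Corank 2; j^3 = p^2*q has shape L^2 M (L != M), so D-series; mu = 9 gives D_9. f is E_8 but g is D_9, hence not right-equivalent.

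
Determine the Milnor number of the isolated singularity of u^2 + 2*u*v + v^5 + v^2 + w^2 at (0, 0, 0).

The Hessian of f at 0 has rank 2. Corank 1: A-series; mu = 4 gives A_4.

4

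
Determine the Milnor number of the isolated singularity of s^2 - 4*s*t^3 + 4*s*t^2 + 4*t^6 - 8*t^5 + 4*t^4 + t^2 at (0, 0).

The Hessian of f at 0 is [[2, 0], [0, 2]] with rank 2, so corank 0. A Groebner basis of the Jacobian ideal J(f) in C{s,t} is {s, t}; counting standard monomials gives mu = 1. Corank 0: nondegenerate Morse point, so A_1.

1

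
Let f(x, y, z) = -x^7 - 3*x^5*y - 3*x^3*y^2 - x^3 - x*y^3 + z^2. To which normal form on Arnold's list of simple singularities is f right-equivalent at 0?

The Hessian of f at 0 has rank 1. Corank 2; j^3 = -x^3 is a perfect cube, so E-series; the 4-jet and mu = 7 give E_7.

E7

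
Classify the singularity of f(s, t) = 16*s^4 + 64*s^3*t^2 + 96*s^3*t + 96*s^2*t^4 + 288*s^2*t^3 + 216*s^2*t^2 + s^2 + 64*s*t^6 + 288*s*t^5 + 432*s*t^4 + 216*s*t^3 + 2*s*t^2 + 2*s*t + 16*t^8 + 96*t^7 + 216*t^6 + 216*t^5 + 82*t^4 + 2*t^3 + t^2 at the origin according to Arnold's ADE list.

A_{3}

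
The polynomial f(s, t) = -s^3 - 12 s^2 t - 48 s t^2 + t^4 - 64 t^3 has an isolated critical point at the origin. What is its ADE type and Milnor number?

Type E_{6}, Milnor number mu = 6.

The Hessian of f at 0 is [[0, 0], [0, 0]] with rank 0, so corank 2. A Groebner basis of the Jacobian ideal J(f) in C{s,t} is {t^3, s^2 + 8*s*t + 16*t^2}; counting standard monomials gives mu = 6. Corank 2; j^3 = -(s + 4*t)^3 is a perfect cube, so E-series; the 4-jet and mu = 6 give E_6.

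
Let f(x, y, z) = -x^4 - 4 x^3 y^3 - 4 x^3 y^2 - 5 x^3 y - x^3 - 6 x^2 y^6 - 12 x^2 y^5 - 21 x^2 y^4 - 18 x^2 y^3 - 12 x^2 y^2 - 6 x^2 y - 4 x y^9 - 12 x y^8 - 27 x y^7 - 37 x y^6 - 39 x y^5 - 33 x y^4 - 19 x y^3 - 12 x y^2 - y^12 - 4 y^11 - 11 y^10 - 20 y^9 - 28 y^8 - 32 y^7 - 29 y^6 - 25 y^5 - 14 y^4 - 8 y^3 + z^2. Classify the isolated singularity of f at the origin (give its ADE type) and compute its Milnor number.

The Hessian of f at 0 is [[0, 0, 0], [0, 0, 0], [0, 0, 2]] with rank 1, so corank 2. A Groebner basis of the Jacobian ideal J(f) in C{x,y,z} is {3*x^2/2 + 6*x*y + y^4 - y^3/2 + 6*y^2, x^3 - 9*x^2 - 36*x*y + 11*y^3 - 36*y^2, x^2*y + 5*x^2/2 + 10*x*y - 29*y^3/6 + 10*y^2, -x^2/2 + x*y^2 - 2*x*y + 13*y^3/6 - 2*y^2, z}; counting standard monomials gives mu = 7. Corank 2; j^3 = -(x + 2*y)^3 is a perfect cube, so E-series; the 4-jet and mu = 7 give E_7.

Type E7, Milnor number mu = 7.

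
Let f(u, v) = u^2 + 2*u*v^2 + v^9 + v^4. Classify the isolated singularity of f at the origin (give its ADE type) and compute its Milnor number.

Type A_8, Milnor number mu = 8.

The Hessian of f at 0 is [[2, 0], [0, 0]] with rank 1, so corank 1. A Groebner basis of the Jacobian ideal J(f) in C{u,v} is {u^4, u + v^2}; counting standard monomials gives mu = 8. Corank 1: A-series; mu = 8 gives A_8.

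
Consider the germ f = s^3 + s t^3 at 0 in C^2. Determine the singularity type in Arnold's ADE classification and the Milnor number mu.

The Hessian of f at 0 has rank 0. Corank 2; j^3 = s^3 is a perfect cube, so E-series; the 4-jet and mu = 7 give E_7.

Type E_7, Milnor number mu = 7.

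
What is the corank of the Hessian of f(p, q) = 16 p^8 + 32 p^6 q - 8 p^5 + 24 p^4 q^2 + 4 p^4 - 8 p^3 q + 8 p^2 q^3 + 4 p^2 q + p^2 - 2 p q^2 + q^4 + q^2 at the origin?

0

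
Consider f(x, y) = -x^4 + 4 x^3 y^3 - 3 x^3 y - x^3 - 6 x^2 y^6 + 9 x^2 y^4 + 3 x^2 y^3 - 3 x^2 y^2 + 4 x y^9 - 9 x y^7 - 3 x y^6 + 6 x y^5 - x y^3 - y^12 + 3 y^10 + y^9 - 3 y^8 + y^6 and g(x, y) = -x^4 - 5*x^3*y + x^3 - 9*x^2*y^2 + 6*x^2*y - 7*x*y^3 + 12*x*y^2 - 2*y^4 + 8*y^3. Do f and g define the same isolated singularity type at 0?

Yes.

The Hessian of f at 0 has rank 0. Corank 2; j^3 = -x^3 is a perfect cube, so E-series; the 4-jet and mu = 7 give E_7. The Hessian of g at 0 has rank 0. Corank 2; j^3 = (x + 2*y)^3 is a perfect cube, so E-series; the 4-jet and mu = 7 give E_7. Both have type E_7, hence right-equivalent.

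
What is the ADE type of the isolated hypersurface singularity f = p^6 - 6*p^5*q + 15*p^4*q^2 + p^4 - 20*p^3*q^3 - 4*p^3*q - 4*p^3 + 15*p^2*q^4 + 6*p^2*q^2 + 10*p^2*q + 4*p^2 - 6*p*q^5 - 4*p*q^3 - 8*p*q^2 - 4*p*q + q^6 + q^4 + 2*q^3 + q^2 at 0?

The Hessian of f at 0 has rank 1. Corank 1: A-series; mu = 5 gives A_5.

A_5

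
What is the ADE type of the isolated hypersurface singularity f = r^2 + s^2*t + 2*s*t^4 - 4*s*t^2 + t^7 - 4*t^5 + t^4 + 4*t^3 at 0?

The Hessian of f at 0 is [[0, 0, 0], [0, 0, 0], [0, 0, 2]] with rank 1, so corank 2. A Groebner basis of the Jacobian ideal J(f) in C{s,t,r} is {s^3 + 2*s^2 - 8*t^2, s^2/4 + t^3 - t^2, s*t - 2*t^2, r}; counting standard monomials gives mu = 5. Corank 2; j^3 = t*(s - 2*t)^2 has shape L^2 M (L != M), so D-series; mu = 5 gives D_5.

D_{5}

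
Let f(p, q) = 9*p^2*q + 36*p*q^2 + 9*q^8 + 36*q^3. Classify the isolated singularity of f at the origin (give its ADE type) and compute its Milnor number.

Type D_{9}, Milnor number mu = 9.

The Hessian of f at 0 has rank 0. Corank 2; j^3 = 9*q*(p + 2*q)^2 has shape L^2 M (L != M), so D-series; mu = 9 gives D_9.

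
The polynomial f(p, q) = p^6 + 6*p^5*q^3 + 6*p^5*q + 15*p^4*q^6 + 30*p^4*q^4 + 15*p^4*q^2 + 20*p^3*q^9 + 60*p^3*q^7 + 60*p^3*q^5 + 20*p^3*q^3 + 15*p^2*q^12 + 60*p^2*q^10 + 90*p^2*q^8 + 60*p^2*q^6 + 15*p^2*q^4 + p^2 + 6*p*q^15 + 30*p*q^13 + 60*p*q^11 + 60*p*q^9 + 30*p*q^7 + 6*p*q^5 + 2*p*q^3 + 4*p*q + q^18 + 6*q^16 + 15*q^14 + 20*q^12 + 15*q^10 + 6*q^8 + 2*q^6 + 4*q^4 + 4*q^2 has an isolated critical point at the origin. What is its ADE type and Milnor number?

The Hessian of f at 0 has rank 1. Corank 1: A-series; mu = 5 gives A_5.

Type A_5, Milnor number mu = 5.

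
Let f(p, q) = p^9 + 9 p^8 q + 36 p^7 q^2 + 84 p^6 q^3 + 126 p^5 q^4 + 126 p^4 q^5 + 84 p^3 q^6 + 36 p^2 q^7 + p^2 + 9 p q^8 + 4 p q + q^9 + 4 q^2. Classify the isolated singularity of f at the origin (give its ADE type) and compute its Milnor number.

Type A_8, Milnor number mu = 8.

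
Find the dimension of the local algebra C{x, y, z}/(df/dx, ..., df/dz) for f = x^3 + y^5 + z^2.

8

The Hessian of f at 0 is [[0, 0, 0], [0, 0, 0], [0, 0, 2]] with rank 1, so corank 2. A Groebner basis of the Jacobian ideal J(f) in C{x,y,z} is {y^4, x^2, z}; counting standard monomials gives mu = 8. Corank 2; j^3 = x^3 is a perfect cube, so E-series; the 5-jet and mu = 8 give E_8.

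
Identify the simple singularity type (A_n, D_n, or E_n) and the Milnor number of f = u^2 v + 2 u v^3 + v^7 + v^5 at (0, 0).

Type D_{8}, Milnor number mu = 8.

The Hessian of f at 0 has rank 0. Corank 2; j^3 = u^2*v has shape L^2 M (L != M), so D-series; mu = 8 gives D_8.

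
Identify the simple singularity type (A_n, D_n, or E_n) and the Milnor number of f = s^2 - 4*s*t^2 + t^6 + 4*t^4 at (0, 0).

The Hessian of f at 0 is [[2, 0], [0, 0]] with rank 1, so corank 1. A Groebner basis of the Jacobian ideal J(f) in C{s,t} is {s^3, s^2*t, -s/2 + t^2}; counting standard monomials gives mu = 5. Corank 1: A-series; mu = 5 gives A_5.

Type A5, Milnor number mu = 5.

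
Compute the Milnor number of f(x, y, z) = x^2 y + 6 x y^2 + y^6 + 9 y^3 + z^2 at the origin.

The Hessian of f at 0 has rank 1. Corank 2; j^3 = y*(x + 3*y)^2 has shape L^2 M (L != M), so D-series; mu = 7 gives D_7.

7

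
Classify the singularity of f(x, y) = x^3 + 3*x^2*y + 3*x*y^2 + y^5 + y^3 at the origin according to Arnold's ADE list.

E_8

The Hessian of f at 0 has rank 0. Corank 2; j^3 = (x + y)^3 is a perfect cube, so E-series; the 5-jet and mu = 8 give E_8.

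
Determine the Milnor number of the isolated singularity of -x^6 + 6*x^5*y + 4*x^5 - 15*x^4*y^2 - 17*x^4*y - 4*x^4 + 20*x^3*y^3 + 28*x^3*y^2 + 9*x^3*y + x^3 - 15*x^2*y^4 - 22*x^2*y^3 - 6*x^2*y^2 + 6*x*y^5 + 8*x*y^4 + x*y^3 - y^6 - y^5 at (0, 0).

The Hessian of f at 0 is [[0, 0], [0, 0]] with rank 0, so corank 2. A Groebner basis of the Jacobian ideal J(f) in C{x,y} is {-3*x^2/5 + y^4 - y^3/5, x^3, x^2*y + x^2/5 + y^3/15, -x^2/5 + x*y^2 - y^3/15}; counting standard monomials gives mu = 7. Corank 2; j^3 = x^3 is a perfect cube, so E-series; the 4-jet and mu = 7 give E_7.

7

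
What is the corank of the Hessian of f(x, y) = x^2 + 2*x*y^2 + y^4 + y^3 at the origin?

Hessian at 0 has rank 1.

1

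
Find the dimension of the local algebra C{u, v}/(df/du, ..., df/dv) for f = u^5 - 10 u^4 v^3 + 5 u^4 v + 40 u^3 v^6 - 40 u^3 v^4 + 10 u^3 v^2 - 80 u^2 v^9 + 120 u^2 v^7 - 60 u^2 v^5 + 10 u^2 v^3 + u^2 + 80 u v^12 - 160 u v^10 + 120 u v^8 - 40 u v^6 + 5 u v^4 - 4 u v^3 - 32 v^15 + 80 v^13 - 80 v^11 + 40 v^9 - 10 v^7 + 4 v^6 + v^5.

4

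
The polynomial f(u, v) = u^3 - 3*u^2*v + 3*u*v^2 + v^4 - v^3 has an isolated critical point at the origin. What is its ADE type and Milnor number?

Type E_6, Milnor number mu = 6.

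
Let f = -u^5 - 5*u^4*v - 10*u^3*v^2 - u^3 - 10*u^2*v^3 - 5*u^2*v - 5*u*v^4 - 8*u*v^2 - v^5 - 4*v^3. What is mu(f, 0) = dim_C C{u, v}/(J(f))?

The Hessian of f at 0 is [[0, 0], [0, 0]] with rank 0, so corank 2. A Groebner basis of the Jacobian ideal J(f) in C{u,v} is {u*v/5 + v^4 + 2*v^2/5, u*v^2 + 2*v^3, u^2 + 3*u*v + 2*v^2}; counting standard monomials gives mu = 6. Corank 2; j^3 = -(u + v)*(u + 2*v)^2 has shape L^2 M (L != M), so D-series; mu = 6 gives D_6.

6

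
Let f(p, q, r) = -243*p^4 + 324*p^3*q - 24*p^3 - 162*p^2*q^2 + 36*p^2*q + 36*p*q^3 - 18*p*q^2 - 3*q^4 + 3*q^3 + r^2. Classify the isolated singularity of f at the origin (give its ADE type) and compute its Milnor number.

Type E_{6}, Milnor number mu = 6.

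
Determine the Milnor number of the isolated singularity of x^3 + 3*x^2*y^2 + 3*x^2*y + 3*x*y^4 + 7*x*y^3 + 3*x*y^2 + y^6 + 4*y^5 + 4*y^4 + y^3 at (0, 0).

7

The Hessian of f at 0 is [[0, 0], [0, 0]] with rank 0, so corank 2. A Groebner basis of the Jacobian ideal J(f) in C{x,y} is {-x^2 - 2*x*y + y^4 - y^3/3 - y^2, x^3 + 2*x^2 + 4*x*y + 5*y^3/3 + 2*y^2, x^2*y - 5*x^2/3 - 10*x*y/3 - 14*y^3/9 - 5*y^2/3, x^2 + x*y^2 + 2*x*y + 4*y^3/3 + y^2}; counting standard monomials gives mu = 7. Corank 2; j^3 = (x + y)^3 is a perfect cube, so E-series; the 4-jet and mu = 7 give E_7.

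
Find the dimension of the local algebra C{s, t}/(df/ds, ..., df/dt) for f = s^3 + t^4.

The Hessian of f at 0 has rank 0. Corank 2; j^3 = s^3 is a perfect cube, so E-series; the 4-jet and mu = 6 give E_6.

6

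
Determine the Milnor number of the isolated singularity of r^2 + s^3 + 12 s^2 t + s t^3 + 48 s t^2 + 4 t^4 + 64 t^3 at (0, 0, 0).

The Hessian of f at 0 has rank 1. Corank 2; j^3 = (s + 4*t)^3 is a perfect cube, so E-series; the 4-jet and mu = 7 give E_7.

7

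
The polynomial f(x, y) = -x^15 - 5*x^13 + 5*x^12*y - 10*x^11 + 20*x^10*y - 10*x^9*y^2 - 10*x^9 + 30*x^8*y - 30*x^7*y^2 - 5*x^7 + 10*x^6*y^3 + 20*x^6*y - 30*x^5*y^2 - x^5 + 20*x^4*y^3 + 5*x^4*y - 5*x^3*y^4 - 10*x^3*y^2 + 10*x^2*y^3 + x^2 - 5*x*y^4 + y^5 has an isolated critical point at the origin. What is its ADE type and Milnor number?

The Hessian of f at 0 is [[2, 0], [0, 0]] with rank 1, so corank 1. A Groebner basis of the Jacobian ideal J(f) in C{x,y} is {y^4, x}; counting standard monomials gives mu = 4. Corank 1: A-series; mu = 4 gives A_4.

Type A_{4}, Milnor number mu = 4.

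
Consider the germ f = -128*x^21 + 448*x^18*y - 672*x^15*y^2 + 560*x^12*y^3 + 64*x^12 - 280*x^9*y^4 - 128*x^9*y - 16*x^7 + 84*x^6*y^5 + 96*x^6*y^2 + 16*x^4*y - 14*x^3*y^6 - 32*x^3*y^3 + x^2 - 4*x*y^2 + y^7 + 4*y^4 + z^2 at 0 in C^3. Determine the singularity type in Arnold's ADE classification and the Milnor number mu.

The Hessian of f at 0 is [[2, 0, 0], [0, 0, 0], [0, 0, 2]] with rank 2, so corank 1. A Groebner basis of the Jacobian ideal J(f) in C{x,y,z} is {x^3, -x/2 + y^2, z}; counting standard monomials gives mu = 6. Corank 1: A-series; mu = 6 gives A_6.

Type A_{6}, Milnor number mu = 6.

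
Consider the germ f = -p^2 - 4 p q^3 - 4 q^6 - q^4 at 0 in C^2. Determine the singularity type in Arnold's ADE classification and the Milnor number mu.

The Hessian of f at 0 has rank 1. Corank 1: A-series; mu = 3 gives A_3.

Type A3, Milnor number mu = 3.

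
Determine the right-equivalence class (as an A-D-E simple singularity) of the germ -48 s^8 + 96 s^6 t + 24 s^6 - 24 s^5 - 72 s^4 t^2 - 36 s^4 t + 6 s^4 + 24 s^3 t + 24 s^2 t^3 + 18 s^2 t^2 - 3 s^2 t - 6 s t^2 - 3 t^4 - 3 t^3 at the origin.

The Hessian of f at 0 has rank 0. Corank 2; j^3 = -3*t*(s + t)^2 has shape L^2 M (L != M), so D-series; mu = 5 gives D_5.

D5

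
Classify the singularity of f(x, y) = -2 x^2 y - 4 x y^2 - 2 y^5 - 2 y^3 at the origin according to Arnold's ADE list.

D_6

The Hessian of f at 0 has rank 0. Corank 2; j^3 = -2*y*(x + y)^2 has shape L^2 M (L != M), so D-series; mu = 6 gives D_6.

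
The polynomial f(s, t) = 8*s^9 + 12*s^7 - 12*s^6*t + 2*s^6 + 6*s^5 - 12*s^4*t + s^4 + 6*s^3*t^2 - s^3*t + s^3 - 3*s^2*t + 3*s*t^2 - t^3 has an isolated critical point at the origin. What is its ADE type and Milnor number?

The Hessian of f at 0 has rank 0. Corank 2; j^3 = (s - t)^3 is a perfect cube, so E-series; the 4-jet and mu = 7 give E_7.

Type E_7, Milnor number mu = 7.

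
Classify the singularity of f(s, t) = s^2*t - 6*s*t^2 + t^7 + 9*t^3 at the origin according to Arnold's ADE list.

The Hessian of f at 0 has rank 0. Corank 2; j^3 = t*(s - 3*t)^2 has shape L^2 M (L != M), so D-series; mu = 8 gives D_8.

D_{8}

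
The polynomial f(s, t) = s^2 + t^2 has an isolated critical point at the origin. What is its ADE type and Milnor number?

Type A_1, Milnor number mu = 1.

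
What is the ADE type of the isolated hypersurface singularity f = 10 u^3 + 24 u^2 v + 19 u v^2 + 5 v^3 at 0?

The Hessian of f at 0 is [[0, 0], [0, 0]] with rank 0, so corank 2. A Groebner basis of the Jacobian ideal J(f) in C{u,v} is {v^3, u^2 - v^2/6, u*v + v^2/2}; counting standard monomials gives mu = 4. Corank 2; j^3 = (u + v)*(10*u^2 + 14*u*v + 5*v^2) splits into three distinct lines over C (the quadratic factor has nonzero discriminant), so D_4.

D_{4}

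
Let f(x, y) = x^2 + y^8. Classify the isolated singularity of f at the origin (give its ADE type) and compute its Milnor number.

Type A7, Milnor number mu = 7.

The Hessian of f at 0 is [[2, 0], [0, 0]] with rank 1, so corank 1. A Groebner basis of the Jacobian ideal J(f) in C{x,y} is {y^7, x}; counting standard monomials gives mu = 7. Corank 1: A-series; mu = 7 gives A_7.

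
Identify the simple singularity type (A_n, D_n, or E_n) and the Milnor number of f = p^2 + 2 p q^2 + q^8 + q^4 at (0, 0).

Type A_{7}, Milnor number mu = 7.

The Hessian of f at 0 is [[2, 0], [0, 0]] with rank 1, so corank 1. A Groebner basis of the Jacobian ideal J(f) in C{p,q} is {p^4, p^3*q, p + q^2}; counting standard monomials gives mu = 7. Corank 1: A-series; mu = 7 gives A_7.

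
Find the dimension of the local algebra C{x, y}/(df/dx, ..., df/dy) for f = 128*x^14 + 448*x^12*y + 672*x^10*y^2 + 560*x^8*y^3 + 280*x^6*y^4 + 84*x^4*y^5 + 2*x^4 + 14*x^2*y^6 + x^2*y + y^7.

8

The Hessian of f at 0 has rank 0. Corank 2; j^3 = x^2*y has shape L^2 M (L != M), so D-series; mu = 8 gives D_8.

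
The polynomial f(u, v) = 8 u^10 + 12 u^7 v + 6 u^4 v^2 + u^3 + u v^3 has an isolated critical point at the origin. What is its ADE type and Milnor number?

Type E_7, Milnor number mu = 7.

The Hessian of f at 0 is [[0, 0], [0, 0]] with rank 0, so corank 2. A Groebner basis of the Jacobian ideal J(f) in C{u,v} is {u^3, u*v^2, 3*u^2 + v^3}; counting standard monomials gives mu = 7. Corank 2; j^3 = u^3 is a perfect cube, so E-series; the 4-jet and mu = 7 give E_7.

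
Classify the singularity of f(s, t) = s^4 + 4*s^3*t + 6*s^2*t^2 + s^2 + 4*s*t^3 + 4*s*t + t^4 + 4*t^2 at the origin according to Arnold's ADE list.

A_{3}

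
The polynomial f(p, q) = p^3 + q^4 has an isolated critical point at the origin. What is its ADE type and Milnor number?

Type E6, Milnor number mu = 6.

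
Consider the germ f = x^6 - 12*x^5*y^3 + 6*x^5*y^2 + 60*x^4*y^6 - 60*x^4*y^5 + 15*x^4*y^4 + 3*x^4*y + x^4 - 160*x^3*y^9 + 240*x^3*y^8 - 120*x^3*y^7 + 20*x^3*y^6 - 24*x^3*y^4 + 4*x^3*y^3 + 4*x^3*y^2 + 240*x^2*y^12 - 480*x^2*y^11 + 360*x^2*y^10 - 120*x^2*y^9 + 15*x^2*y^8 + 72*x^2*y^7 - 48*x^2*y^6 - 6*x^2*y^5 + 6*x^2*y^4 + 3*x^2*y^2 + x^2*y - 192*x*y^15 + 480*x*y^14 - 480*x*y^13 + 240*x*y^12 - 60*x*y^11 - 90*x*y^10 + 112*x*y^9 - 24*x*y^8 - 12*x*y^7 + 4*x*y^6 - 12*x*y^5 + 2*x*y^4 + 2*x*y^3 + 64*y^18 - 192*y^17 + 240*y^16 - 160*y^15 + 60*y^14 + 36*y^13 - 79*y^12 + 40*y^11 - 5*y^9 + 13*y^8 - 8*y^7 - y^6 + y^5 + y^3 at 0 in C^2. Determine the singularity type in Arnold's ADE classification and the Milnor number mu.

Type D4, Milnor number mu = 4.

The Hessian of f at 0 has rank 0. Corank 2; j^3 = y*(x^2 + y^2) splits into three distinct lines over C (the quadratic factor has nonzero discriminant), so D_4.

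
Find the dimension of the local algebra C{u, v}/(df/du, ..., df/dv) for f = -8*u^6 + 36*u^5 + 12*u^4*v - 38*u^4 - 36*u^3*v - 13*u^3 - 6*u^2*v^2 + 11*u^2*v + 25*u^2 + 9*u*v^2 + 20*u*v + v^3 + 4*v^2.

The Hessian of f at 0 is [[50, 20], [20, 8]] with rank 1, so corank 1. A Groebner basis of the Jacobian ideal J(f) in C{u,v} is {v^2, u + 2*v/5}; counting standard monomials gives mu = 2. Corank 1: A-series; mu = 2 gives A_2.

2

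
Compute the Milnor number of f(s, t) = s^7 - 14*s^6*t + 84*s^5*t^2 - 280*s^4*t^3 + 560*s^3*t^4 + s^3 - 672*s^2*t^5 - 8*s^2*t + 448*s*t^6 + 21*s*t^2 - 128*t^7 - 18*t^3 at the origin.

8

The Hessian of f at 0 has rank 0. Corank 2; j^3 = (s - 3*t)^2*(s - 2*t) has shape L^2 M (L != M), so D-series; mu = 8 gives D_8.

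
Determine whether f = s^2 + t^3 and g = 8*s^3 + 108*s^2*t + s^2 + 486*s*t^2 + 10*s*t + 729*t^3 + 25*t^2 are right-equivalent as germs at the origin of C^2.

Yes.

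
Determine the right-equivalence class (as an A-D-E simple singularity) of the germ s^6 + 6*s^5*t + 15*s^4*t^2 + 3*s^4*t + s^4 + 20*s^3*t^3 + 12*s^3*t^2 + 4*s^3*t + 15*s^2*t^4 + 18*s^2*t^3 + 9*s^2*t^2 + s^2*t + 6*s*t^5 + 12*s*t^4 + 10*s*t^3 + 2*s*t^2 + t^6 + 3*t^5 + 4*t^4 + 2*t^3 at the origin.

The Hessian of f at 0 has rank 0. Corank 2; j^3 = t*(s^2 + 2*s*t + 2*t^2) splits into three distinct lines over C (the quadratic factor has nonzero discriminant), so D_4.

D_4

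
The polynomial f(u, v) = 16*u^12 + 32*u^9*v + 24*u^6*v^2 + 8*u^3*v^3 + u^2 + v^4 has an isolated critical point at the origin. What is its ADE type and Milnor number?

The Hessian of f at 0 has rank 1. Corank 1: A-series; mu = 3 gives A_3.

Type A_3, Milnor number mu = 3.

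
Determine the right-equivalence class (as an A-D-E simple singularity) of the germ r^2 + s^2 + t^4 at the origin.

A3

The Hessian of f at 0 is [[2, 0, 0], [0, 0, 0], [0, 0, 2]] with rank 2, so corank 1. A Groebner basis of the Jacobian ideal J(f) in C{s,t,r} is {t^3, s, r}; counting standard monomials gives mu = 3. Corank 1: A-series; mu = 3 gives A_3.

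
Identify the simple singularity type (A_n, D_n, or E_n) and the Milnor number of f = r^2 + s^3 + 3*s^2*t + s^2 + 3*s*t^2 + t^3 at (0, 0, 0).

The Hessian of f at 0 has rank 2. Corank 1: A-series; mu = 2 gives A_2.

Type A2, Milnor number mu = 2.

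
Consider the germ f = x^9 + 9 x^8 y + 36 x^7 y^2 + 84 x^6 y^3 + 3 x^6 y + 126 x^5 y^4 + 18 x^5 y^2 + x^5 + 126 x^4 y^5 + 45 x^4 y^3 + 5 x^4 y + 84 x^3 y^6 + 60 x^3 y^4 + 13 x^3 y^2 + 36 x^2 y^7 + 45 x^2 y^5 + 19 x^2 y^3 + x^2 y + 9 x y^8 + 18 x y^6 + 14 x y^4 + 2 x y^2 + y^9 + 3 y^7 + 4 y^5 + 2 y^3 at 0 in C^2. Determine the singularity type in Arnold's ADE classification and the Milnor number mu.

Type D4, Milnor number mu = 4.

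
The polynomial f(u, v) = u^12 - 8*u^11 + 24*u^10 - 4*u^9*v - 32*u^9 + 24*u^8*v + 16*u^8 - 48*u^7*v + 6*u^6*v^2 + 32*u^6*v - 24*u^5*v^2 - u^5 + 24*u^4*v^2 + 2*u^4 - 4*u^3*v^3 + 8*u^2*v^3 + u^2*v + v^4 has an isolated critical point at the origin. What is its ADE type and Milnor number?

The Hessian of f at 0 has rank 0. Corank 2; j^3 = u^2*v has shape L^2 M (L != M), so D-series; mu = 5 gives D_5.

Type D5, Milnor number mu = 5.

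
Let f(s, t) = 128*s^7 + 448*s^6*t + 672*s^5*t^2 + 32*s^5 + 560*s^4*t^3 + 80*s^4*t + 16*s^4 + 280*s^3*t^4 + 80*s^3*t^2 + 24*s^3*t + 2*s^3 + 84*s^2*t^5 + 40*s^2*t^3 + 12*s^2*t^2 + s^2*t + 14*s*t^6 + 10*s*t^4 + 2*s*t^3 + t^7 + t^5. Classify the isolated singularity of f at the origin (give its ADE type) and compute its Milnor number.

Type D_{8}, Milnor number mu = 8.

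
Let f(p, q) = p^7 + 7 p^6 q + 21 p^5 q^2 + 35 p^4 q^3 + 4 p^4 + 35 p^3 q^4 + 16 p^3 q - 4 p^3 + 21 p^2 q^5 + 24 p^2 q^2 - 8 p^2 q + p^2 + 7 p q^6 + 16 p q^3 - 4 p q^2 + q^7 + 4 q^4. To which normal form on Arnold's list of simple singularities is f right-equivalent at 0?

The Hessian of f at 0 is [[2, 0], [0, 0]] with rank 1, so corank 1. A Groebner basis of the Jacobian ideal J(f) in C{p,q} is {-7*p*q/6 + 5*p/24 + q^4 + 2*q^3/3 - 5*q^2/12, p*q^2 - 2*p*q/3 + p/12 + 2*q^3/3 - q^2/6, p^2 + 2*p*q - p/2 + q^2}; counting standard monomials gives mu = 6. Corank 1: A-series; mu = 6 gives A_6.

A6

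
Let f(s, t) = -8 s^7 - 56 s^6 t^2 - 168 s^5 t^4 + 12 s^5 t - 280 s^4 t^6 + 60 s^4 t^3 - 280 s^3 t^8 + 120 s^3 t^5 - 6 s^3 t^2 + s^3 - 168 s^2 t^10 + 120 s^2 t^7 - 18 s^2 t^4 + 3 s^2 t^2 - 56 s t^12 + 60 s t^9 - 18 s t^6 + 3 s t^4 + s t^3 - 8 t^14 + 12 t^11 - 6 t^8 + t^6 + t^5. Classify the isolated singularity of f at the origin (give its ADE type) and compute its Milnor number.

The Hessian of f at 0 is [[0, 0], [0, 0]] with rank 0, so corank 2. A Groebner basis of the Jacobian ideal J(f) in C{s,t} is {-s^2 + t^4 - t^3/3, s^3, s^2*t + s^2/3 + t^3/9, s^2 + s*t^2 + t^3/3}; counting standard monomials gives mu = 7. Corank 2; j^3 = s^3 is a perfect cube, so E-series; the 4-jet and mu = 7 give E_7.

Type E_{7}, Milnor number mu = 7.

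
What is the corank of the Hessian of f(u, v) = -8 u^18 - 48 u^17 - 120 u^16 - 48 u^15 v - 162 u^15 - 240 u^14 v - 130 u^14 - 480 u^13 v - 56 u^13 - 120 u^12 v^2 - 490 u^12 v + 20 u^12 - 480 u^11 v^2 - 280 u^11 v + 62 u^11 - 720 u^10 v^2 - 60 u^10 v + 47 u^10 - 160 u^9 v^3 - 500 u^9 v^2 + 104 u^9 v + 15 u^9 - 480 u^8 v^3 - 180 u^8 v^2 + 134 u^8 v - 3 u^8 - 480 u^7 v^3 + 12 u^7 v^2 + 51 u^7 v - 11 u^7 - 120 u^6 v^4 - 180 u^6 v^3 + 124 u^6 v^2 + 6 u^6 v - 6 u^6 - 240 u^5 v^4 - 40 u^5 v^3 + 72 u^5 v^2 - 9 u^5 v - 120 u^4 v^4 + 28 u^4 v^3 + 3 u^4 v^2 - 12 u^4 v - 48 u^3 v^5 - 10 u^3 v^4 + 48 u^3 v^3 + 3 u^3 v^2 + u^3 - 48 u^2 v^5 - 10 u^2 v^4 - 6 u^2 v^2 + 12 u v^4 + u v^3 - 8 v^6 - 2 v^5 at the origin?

2

Hessian at 0 has rank 0.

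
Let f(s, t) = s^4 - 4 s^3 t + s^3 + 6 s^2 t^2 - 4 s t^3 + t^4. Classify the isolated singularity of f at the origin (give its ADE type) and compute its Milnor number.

Type E_{6}, Milnor number mu = 6.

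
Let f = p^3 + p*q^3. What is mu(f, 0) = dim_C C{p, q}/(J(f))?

The Hessian of f at 0 has rank 0. Corank 2; j^3 = p^3 is a perfect cube, so E-series; the 4-jet and mu = 7 give E_7.

7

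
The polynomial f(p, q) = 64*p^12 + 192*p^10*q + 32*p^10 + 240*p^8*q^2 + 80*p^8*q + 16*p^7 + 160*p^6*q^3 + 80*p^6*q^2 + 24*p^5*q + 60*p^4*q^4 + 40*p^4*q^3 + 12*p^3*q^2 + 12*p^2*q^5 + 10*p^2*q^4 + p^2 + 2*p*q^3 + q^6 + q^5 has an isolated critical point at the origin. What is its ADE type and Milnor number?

Type A_4, Milnor number mu = 4.

The Hessian of f at 0 is [[2, 0], [0, 0]] with rank 1, so corank 1. A Groebner basis of the Jacobian ideal J(f) in C{p,q} is {p + q^3, p^2, p*q}; counting standard monomials gives mu = 4. Corank 1: A-series; mu = 4 gives A_4.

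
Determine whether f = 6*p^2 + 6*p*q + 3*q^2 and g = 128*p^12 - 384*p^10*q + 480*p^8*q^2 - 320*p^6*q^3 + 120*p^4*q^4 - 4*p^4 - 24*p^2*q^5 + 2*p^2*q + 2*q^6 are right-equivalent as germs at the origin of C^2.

No.

The Hessian of f at 0 has rank 2. Corank 0: nondegenerate Morse point, so A_1. The Hessian of g at 0 has rank 0. Corank 2; j^3 = 2*p^2*q has shape L^2 M (L != M), so D-series; mu = 7 gives D_7. f is A_1 but g is D_7, hence not right-equivalent.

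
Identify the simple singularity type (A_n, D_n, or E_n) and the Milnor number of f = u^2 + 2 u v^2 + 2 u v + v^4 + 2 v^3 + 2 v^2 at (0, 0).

Type A1, Milnor number mu = 1.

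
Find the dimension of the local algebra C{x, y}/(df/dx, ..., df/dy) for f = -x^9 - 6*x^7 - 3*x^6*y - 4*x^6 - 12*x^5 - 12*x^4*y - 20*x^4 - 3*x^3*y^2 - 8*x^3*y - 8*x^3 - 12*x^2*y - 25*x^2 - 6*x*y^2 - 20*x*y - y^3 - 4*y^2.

The Hessian of f at 0 has rank 1. Corank 1: A-series; mu = 2 gives A_2.

2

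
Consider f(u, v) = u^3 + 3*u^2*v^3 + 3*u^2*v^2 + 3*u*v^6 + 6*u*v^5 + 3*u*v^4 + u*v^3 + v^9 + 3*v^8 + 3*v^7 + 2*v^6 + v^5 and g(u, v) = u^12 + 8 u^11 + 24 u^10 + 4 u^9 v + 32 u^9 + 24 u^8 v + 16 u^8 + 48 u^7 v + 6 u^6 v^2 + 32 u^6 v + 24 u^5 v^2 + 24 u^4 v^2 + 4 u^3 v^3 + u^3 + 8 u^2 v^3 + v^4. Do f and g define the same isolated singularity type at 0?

No.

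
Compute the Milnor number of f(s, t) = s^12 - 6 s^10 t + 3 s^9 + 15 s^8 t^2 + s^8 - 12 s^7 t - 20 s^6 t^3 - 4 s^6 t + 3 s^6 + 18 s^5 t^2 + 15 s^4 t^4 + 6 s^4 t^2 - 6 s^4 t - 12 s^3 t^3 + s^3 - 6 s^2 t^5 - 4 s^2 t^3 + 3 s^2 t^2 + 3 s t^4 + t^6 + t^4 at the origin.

6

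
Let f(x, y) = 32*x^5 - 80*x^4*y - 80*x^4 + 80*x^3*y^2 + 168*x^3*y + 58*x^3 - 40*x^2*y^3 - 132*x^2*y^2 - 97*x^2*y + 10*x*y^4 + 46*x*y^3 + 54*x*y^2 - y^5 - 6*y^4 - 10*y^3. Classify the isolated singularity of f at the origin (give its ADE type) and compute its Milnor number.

The Hessian of f at 0 has rank 0. Corank 2; j^3 = (2*x - y)*(29*x^2 - 34*x*y + 10*y^2) splits into three distinct lines over C (the quadratic factor has nonzero discriminant), so D_4.

Type D_{4}, Milnor number mu = 4.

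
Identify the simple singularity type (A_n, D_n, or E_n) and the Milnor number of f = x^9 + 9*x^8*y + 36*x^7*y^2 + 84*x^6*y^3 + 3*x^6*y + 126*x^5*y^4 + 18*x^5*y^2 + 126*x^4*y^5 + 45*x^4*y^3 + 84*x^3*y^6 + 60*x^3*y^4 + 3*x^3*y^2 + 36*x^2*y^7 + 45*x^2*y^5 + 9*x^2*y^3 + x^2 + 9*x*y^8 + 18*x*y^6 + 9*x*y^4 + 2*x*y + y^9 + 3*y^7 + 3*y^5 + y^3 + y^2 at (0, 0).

Type A_{2}, Milnor number mu = 2.

The Hessian of f at 0 has rank 1. Corank 1: A-series; mu = 2 gives A_2.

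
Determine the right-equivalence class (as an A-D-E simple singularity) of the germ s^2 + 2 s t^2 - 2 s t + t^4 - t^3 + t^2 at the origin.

A_2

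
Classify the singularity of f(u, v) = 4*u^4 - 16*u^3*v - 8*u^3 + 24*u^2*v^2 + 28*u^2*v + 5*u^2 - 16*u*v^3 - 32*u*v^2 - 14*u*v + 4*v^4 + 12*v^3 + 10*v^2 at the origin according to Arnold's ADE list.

The Hessian of f at 0 has rank 2. Corank 0: nondegenerate Morse point, so A_1.

A1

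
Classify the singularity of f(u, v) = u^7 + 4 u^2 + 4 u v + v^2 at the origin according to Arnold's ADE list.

A_6

The Hessian of f at 0 is [[8, 4], [4, 2]] with rank 1, so corank 1. A Groebner basis of the Jacobian ideal J(f) in C{u,v} is {v^6, u + v/2}; counting standard monomials gives mu = 6. Corank 1: A-series; mu = 6 gives A_6.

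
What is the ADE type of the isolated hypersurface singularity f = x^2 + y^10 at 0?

A_{9}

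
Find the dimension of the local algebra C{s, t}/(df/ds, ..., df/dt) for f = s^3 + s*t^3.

7

The Hessian of f at 0 has rank 0. Corank 2; j^3 = s^3 is a perfect cube, so E-series; the 4-jet and mu = 7 give E_7.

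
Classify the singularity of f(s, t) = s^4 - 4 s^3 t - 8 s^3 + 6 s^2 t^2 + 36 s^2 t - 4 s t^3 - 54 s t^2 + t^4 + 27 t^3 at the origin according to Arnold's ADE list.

E6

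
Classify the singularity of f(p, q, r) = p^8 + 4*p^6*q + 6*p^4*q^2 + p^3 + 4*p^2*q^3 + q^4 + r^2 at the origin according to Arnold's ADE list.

E_{6}

The Hessian of f at 0 is [[0, 0, 0], [0, 0, 0], [0, 0, 2]] with rank 1, so corank 2. A Groebner basis of the Jacobian ideal J(f) in C{p,q,r} is {q^3, p^2, r}; counting standard monomials gives mu = 6. Corank 2; j^3 = p^3 is a perfect cube, so E-series; the 4-jet and mu = 6 give E_6.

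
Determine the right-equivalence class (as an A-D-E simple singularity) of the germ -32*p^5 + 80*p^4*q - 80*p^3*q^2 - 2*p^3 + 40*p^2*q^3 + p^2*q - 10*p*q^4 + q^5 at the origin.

The Hessian of f at 0 has rank 0. Corank 2; j^3 = -p^2*(2*p - q) has shape L^2 M (L != M), so D-series; mu = 6 gives D_6.

D_6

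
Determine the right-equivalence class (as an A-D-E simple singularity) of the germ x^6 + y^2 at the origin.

The Hessian of f at 0 is [[0, 0], [0, 2]] with rank 1, so corank 1. A Groebner basis of the Jacobian ideal J(f) in C{x,y} is {x^5, y}; counting standard monomials gives mu = 5. Corank 1: A-series; mu = 5 gives A_5.

A_{5}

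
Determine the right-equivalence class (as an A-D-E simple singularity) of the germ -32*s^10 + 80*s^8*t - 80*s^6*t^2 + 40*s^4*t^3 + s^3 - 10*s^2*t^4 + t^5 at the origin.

E8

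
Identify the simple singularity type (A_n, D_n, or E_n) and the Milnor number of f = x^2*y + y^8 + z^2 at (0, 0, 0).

Type D_{9}, Milnor number mu = 9.

The Hessian of f at 0 is [[0, 0, 0], [0, 0, 0], [0, 0, 2]] with rank 1, so corank 2. A Groebner basis of the Jacobian ideal J(f) in C{x,y,z} is {x^2/8 + y^7, x^3, x*y, z}; counting standard monomials gives mu = 9. Corank 2; j^3 = x^2*y has shape L^2 M (L != M), so D-series; mu = 9 gives D_9.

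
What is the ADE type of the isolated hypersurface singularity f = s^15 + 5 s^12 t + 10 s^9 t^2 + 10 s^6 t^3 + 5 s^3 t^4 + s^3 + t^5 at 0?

E8

The Hessian of f at 0 is [[0, 0], [0, 0]] with rank 0, so corank 2. A Groebner basis of the Jacobian ideal J(f) in C{s,t} is {t^4, s^2}; counting standard monomials gives mu = 8. Corank 2; j^3 = s^3 is a perfect cube, so E-series; the 5-jet and mu = 8 give E_8.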